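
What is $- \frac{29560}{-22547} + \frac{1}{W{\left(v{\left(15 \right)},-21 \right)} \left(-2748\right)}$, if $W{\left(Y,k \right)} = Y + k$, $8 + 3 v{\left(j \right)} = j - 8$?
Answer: $\frac{1732947987}{1321795328} \approx 1.3111$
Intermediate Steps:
$v{\left(j \right)} = - \frac{16}{3} + \frac{j}{3}$ ($v{\left(j \right)} = - \frac{8}{3} + \frac{j - 8}{3} = - \frac{8}{3} + \frac{-8 + j}{3} = - \frac{8}{3} + \left(- \frac{8}{3} + \frac{j}{3}\right) = - \frac{16}{3} + \frac{j}{3}$)
$- \frac{29560}{-22547} + \frac{1}{W{\left(v{\left(15 \right)},-21 \right)} \left(-2748\right)} = - \frac{29560}{-22547} + \frac{1}{\left(\left(- \frac{16}{3} + \frac{1}{3} \cdot 15\right) - 21\right) \left(-2748\right)} = \left(-29560\right) \left(- \frac{1}{22547}\right) + \frac{1}{\left(- \frac{16}{3} + 5\right) - 21} \left(- \frac{1}{2748}\right) = \frac{29560}{22547} + \frac{1}{- \frac{1}{3} - 21} \left(- \frac{1}{2748}\right) = \frac{29560}{22547} + \frac{1}{- \frac{64}{3}} \left(- \frac{1}{2748}\right) = \frac{29560}{22547} - - \frac{1}{58624} = \frac{29560}{22547} + \frac{1}{58624} = \frac{1732947987}{1321795328}$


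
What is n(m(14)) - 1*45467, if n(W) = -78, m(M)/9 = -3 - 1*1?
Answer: -45545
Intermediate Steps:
m(M) = -36 (m(M) = 9*(-3 - 1*1) = 9*(-3 - 1) = 9*(-4) = -36)
n(m(14)) - 1*45467 = -78 - 1*45467 = -78 - 45467 = -45545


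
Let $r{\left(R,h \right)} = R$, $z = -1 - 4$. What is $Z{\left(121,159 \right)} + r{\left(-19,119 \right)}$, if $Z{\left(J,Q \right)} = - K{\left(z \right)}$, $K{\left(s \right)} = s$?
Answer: $-14$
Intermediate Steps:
$z = -5$ ($z = -1 - 4 = -5$)
$Z{\left(J,Q \right)} = 5$ ($Z{\left(J,Q \right)} = \left(-1\right) \left(-5\right) = 5$)
$Z{\left(121,159 \right)} + r{\left(-19,119 \right)} = 5 - 19 = -14$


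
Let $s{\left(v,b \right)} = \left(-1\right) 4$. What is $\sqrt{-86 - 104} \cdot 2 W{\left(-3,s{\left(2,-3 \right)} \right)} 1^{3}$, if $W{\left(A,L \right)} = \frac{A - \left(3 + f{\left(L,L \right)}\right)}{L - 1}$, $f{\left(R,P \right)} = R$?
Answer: $\frac{4 i \sqrt{190}}{5} \approx 11.027 i$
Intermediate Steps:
$s{\left(v,b \right)} = -4$
$W{\left(A,L \right)} = \frac{-3 + A - L}{-1 + L}$ ($W{\left(A,L \right)} = \frac{A - \left(3 + L\right)}{L - 1} = \frac{-3 + A - L}{-1 + L}$)
$\sqrt{-86 - 104} \cdot 2 W{\left(-3,s{\left(2,-3 \right)} \right)} 1^{3} = \sqrt{-86 - 104} \cdot 2 \frac{-3 - 3 - -4}{-1 - 4} \cdot 1^{3} = \sqrt{-190} \cdot 2 \frac{-3 - 3 + 4}{-5} \cdot 1 = i \sqrt{190} \cdot 2 \left(\left(- \frac{1}{5}\right) \left(-2\right)\right) 1 = i \sqrt{190} \cdot 2 \cdot \frac{2}{5} \cdot 1 = i \sqrt{190} \cdot \frac{4}{5} \cdot 1 = i \sqrt{190} \cdot \frac{4}{5} = \frac{4 i \sqrt{190}}{5}$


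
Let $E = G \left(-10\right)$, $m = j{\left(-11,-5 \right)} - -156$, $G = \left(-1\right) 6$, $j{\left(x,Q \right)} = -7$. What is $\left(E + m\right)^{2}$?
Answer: $43681$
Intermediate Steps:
$G = -6$
$m = 149$ ($m = -7 - -156 = -7 + 156 = 149$)
$E = 60$ ($E = \left(-6\right) \left(-10\right) = 60$)
$\left(E + m\right)^{2} = \left(60 + 149\right)^{2} = 209^{2} = 43681$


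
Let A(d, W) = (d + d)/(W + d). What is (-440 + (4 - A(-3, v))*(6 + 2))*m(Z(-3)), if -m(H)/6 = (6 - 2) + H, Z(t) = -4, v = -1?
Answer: 0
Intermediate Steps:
m(H) = -24 - 6*H (m(H) = -6*((6 - 2) + H) = -6*(4 + H) = -24 - 6*H)
A(d, W) = 2*d/(W + d) (A(d, W) = (2*d)/(W + d) = 2*d/(W + d))
(-440 + (4 - A(-3, v))*(6 + 2))*m(Z(-3)) = (-440 + (4 - 2*(-3)/(-1 - 3))*(6 + 2))*(-24 - 6*(-4)) = (-440 + (4 - 2*(-3)/(-4))*8)*(-24 + 24) = (-440 + (4 - 2*(-3)*(-1)/4)*8)*0 = (-440 + (4 - 1*3/2)*8)*0 = (-440 + (4 - 3/2)*8)*0 = (-440 + (5/2)*8)*0 = (-440 + 20)*0 = -420*0 = 0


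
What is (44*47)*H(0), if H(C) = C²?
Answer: 0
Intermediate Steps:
(44*47)*H(0) = (44*47)*0² = 2068*0 = 0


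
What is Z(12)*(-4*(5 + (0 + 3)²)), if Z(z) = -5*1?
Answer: 280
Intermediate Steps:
Z(z) = -5
Z(12)*(-4*(5 + (0 + 3)²)) = -(-20)*(5 + (0 + 3)²) = -(-20)*(5 + 3²) = -(-20)*(5 + 9) = -(-20)*14 = -5*(-56) = 280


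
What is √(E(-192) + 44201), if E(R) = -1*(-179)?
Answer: 2*√11095 ≈ 210.67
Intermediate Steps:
E(R) = 179
√(E(-192) + 44201) = √(179 + 44201) = √44380 = 2*√11095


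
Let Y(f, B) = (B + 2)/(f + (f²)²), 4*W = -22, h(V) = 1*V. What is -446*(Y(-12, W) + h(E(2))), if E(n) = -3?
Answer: 27730273/20724 ≈ 1338.1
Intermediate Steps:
h(V) = V
W = -11/2 (W = (¼)*(-22) = -11/2 ≈ -5.5000)
Y(f, B) = (2 + B)/(f + f⁴)
-446*(Y(-12, W) + h(E(2))) = -446*((2 - 11/2)/(-12 + (-12)⁴) - 3) = -446*(-7/2/(-12 + 20736) - 3) = -446*(-7/2/20724 - 3) = -446*((1/20724)*(-7/2) - 3) = -446*(-7/41448 - 3) = -446*(-124351/41448) = 27730273/20724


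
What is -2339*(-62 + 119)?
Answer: -133323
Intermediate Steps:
-2339*(-62 + 119) = -2339*57 = -133323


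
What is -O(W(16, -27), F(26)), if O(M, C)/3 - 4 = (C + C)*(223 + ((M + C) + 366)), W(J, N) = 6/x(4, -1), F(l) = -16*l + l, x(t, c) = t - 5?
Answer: 451608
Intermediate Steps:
x(t, c) = -5 + t
F(l) = -15*l
W(J, N) = -6 (W(J, N) = 6/(-5 + 4) = 6/(-1) = 6*(-1) = -6)
O(M, C) = 12 + 6*C*(589 + C + M) (O(M, C) = 12 + 3*((C + C)*(223 + ((M + C) + 366))) = 12 + 3*((2*C)*(223 + ((C + M) + 366))) = 12 + 3*((2*C)*(223 + (366 + C + M))) = 12 + 3*((2*C)*(589 + C + M)) = 12 + 3*(2*C*(589 + C + M)) = 12 + 6*C*(589 + C + M))
-O(W(16, -27), F(26)) = -(12 + 6*(-15*26)**2 + 3534*(-15*26) + 6*(-15*26)*(-6)) = -(12 + 6*(-390)**2 + 3534*(-390) + 6*(-390)*(-6)) = -(12 + 6*152100 - 1378260 + 14040) = -(12 + 912600 - 1378260 + 14040) = -1*(-451608) = 451608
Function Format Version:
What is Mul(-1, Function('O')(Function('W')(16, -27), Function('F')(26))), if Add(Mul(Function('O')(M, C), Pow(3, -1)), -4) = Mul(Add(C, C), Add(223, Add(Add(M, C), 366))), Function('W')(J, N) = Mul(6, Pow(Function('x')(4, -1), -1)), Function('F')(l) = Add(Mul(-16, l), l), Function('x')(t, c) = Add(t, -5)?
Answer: 451608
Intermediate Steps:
Function('x')(t, c) = Add(-5, t)
Function('F')(l) = Mul(-15, l)
Function('W')(J, N) = -6 (Function('W')(J, N) = Mul(6, Pow(Add(-5, 4), -1)) = Mul(6, Pow(-1, -1)) = Mul(6, -1) = -6)
Function('O')(M, C) = Add(12, Mul(6, C, Add(589, C, M))) (Function('O')(M, C) = Add(12, Mul(3, Mul(Add(C, C), Add(223, Add(Add(M, C), 366))))) = Add(12, Mul(3, Mul(Mul(2, C), Add(223, Add(Add(C, M), 366))))) = Add(12, Mul(3, Mul(Mul(2, C), Add(223, Add(366, C, M))))) = Add(12, Mul(3, Mul(Mul(2, C), Add(589, C, M)))) = Add(12, Mul(3, Mul(2, C, Add(589, C, M)))) = Add(12, Mul(6, C, Add(589, C, M))))
Mul(-1, Function('O')(Function('W')(16, -27), Function('F')(26))) = Mul(-1, Add(12, Mul(6, Pow(Mul(-15, 26), 2)), Mul(3534, Mul(-15, 26)), Mul(6, Mul(-15, 26), -6))) = Mul(-1, Add(12, Mul(6, Pow(-390, 2)), Mul(3534, -390), Mul(6, -390, -6))) = Mul(-1, Add(12, Mul(6, 152100), -1378260, 14040)) = Mul(-1, Add(12, 912600, -1378260, 14040)) = Mul(-1, -451608) = 451608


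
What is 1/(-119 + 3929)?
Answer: 1/3810 ≈ 0.00026247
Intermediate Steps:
1/(-119 + 3929) = 1/3810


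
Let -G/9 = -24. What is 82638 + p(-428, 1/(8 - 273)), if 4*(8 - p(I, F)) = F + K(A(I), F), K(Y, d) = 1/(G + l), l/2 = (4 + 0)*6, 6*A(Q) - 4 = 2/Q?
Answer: 23127656639/279840 ≈ 82646.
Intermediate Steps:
G = 216 (G = -9*(-24) = 216)
A(Q) = 2/3 + 1/(3*Q) (A(Q) = 2/3 + (2/Q)/6 = 2/3 + 1/(3*Q))
l = 48 (l = 2*((4 + 0)*6) = 2*(4*6) = 2*24 = 48)
K(Y, d) = 1/264 (K(Y, d) = 1/(216 + 48) = 1/264)
p(I, F) = 8447/1056 - F/4 (p(I, F) = 8 - (F + 1/264)/4 = 8 - (1/264 + F)/4 = 8 + (-1/1056 - F/4) = 8447/1056 - F/4)
82638 + p(-428, 1/(8 - 273)) = 82638 + (8447/1056 - 1/(4*(8 - 273))) = 82638 + (8447/1056 - 1/4/(-265)) = 82638 + (8447/1056 - 1/4*(-1/265)) = 82638 + (8447/1056 + 1/1060) = 82638 + 2238719/279840 = 23127656639/279840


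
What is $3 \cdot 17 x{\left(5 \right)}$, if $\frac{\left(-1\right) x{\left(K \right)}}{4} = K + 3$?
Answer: $-1632$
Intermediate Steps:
$x{\left(K \right)} = -12 - 4 K$ ($x{\left(K \right)} = - 4 \left(K + 3\right) = - 4 \left(3 + K\right) = -12 - 4 K$)
$3 \cdot 17 x{\left(5 \right)} = 3 \cdot 17 \left(-12 - 20\right) = 51 \left(-12 - 20\right) = 51 \left(-32\right) = -1632$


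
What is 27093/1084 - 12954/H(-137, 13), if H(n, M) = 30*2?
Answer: -1034713/5420 ≈ -190.91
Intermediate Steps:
H(n, M) = 60
27093/1084 - 12954/H(-137, 13) = 27093/1084 - 12954/60 = 27093*(1/1084) - 12954*1/60 = 27093/1084 - 2159/10 = -1034713/5420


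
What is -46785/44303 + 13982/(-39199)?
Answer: -2453369761/1736633297 ≈ -1.4127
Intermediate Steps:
-46785/44303 + 13982/(-39199) = -46785*1/44303 + 13982*(-1/39199) = -46785/44303 - 13982/39199 = -2453369761/1736633297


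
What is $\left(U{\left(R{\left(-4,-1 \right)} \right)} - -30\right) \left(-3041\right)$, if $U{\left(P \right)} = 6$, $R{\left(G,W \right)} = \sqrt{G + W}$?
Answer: $-109476$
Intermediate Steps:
$\left(U{\left(R{\left(-4,-1 \right)} \right)} - -30\right) \left(-3041\right) = \left(6 - -30\right) \left(-3041\right) = \left(6 + 30\right) \left(-3041\right) = 36 \left(-3041\right) = -109476$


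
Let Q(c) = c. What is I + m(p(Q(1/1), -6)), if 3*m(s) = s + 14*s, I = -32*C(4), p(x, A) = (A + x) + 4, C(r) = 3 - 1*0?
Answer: -101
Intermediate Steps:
C(r) = 3 (C(r) = 3 + 0 = 3)
p(x, A) = 4 + A + x
I = -96 (I = -32*3 = -96)
m(s) = 5*s (m(s) = (s + 14*s)/3 = (15*s)/3 = 5*s)
I + m(p(Q(1/1), -6)) = -96 + 5*(4 - 6 + 1/1) = -96 + 5*(4 - 6 + 1) = -96 + 5*(-1) = -96 - 5 = -101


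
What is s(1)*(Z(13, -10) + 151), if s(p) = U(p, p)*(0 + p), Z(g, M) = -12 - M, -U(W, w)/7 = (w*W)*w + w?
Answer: -2086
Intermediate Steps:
U(W, w) = -7*w - 7*W*w² (U(W, w) = -7*((w*W)*w + w) = -7*((W*w)*w + w) = -7*(W*w² + w) = -7*(w + W*w²) = -7*w - 7*W*w²)
s(p) = -7*p²*(1 + p²) (s(p) = (-7*p*(1 + p*p))*(0 + p) = (-7*p*(1 + p²))*p = -7*p²*(1 + p²))
s(1)*(Z(13, -10) + 151) = (7*1²*(-1 - 1*1²))*((-12 - 1*(-10)) + 151) = (7*1*(-1 - 1*1))*((-12 + 10) + 151) = (7*1*(-1 - 1))*(-2 + 151) = (7*1*(-2))*149 = -14*149 = -2086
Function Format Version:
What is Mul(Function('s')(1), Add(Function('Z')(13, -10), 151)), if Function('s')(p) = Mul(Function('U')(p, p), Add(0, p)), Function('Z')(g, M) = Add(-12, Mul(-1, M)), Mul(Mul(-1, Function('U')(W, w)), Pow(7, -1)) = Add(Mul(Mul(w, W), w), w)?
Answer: -2086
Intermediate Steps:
Function('U')(W, w) = Add(Mul(-7, w), Mul(-7, W, Pow(w, 2))) (Function('U')(W, w) = Mul(-7, Add(Mul(Mul(w, W), w), w)) = Mul(-7, Add(Mul(Mul(W, w), w), w)) = Mul(-7, Add(Mul(W, Pow(w, 2)), w)) = Mul(-7, Add(w, Mul(W, Pow(w, 2)))) = Add(Mul(-7, w), Mul(-7, W, Pow(w, 2))))
Function('s')(p) = Mul(-7, Pow(p, 2), Add(1, Pow(p, 2))) (Function('s')(p) = Mul(Mul(-7, p, Add(1, Mul(p, p))), Add(0, p)) = Mul(Mul(-7, p, Add(1, Pow(p, 2))), p) = Mul(-7, Pow(p, 2), Add(1, Pow(p, 2))))
Mul(Function('s')(1), Add(Function('Z')(13, -10), 151)) = Mul(Mul(7, Pow(1, 2), Add(-1, Mul(-1, Pow(1, 2)))), Add(Add(-12, Mul(-1, -10)), 151)) = Mul(Mul(7, 1, Add(-1, Mul(-1, 1))), Add(Add(-12, 10), 151)) = Mul(Mul(7, 1, Add(-1, -1)), Add(-2, 151)) = Mul(Mul(7, 1, -2), 149) = Mul(-14, 149) = -2086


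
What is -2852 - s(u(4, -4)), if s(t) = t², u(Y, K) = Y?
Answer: -2868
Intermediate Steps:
-2852 - s(u(4, -4)) = -2852 - 1*4² = -2852 - 1*16 = -2852 - 16 = -2868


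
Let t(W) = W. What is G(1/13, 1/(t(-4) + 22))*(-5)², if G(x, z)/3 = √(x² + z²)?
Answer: 25*√493/78 ≈ 7.1165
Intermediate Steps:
G(x, z) = 3*√(x² + z²)
G(1/13, 1/(t(-4) + 22))*(-5)² = (3*√((1/13)² + (1/(-4 + 22))²))*(-5)² = (3*√((1/13)² + (1/18)²))*25 = (3*√(1/169 + (1/18)²))*25 = (3*√(1/169 + 1/324))*25 = (3*√(493/54756))*25 = (3*(√493/234))*25 = (√493/78)*25 = 25*√493/78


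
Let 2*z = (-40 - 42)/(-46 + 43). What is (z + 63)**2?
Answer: 52900/9 ≈ 5877.8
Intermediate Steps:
z = 41/3 (z = ((-40 - 42)/(-46 + 43))/2 = (-82/(-3))/2 = (-82*(-1/3))/2 = (1/2)*(82/3) = 41/3 ≈ 13.667)
(z + 63)**2 = (41/3 + 63)**2 = (230/3)**2 = 52900/9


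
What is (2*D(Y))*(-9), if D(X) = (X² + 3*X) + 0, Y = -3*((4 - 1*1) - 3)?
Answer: 0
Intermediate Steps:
Y = 0 (Y = -3*((4 - 1) - 3) = -3*(3 - 3) = -3*0 = 0)
D(X) = X² + 3*X
(2*D(Y))*(-9) = (2*(0*(3 + 0)))*(-9) = (2*(0*3))*(-9) = (2*0)*(-9) = 0*(-9) = 0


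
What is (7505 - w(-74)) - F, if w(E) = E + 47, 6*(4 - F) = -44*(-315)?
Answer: 9838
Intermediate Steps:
F = -2306 (F = 4 - (-22)*(-315)/3 = 4 - ⅙*13860 = 4 - 2310 = -2306)
w(E) = 47 + E
(7505 - w(-74)) - F = (7505 - (47 - 74)) - 1*(-2306) = (7505 - 1*(-27)) + 2306 = (7505 + 27) + 2306 = 7532 + 2306 = 9838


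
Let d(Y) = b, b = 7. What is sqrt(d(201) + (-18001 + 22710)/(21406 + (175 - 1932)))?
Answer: 2*sqrt(14260763)/2807 ≈ 2.6907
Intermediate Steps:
d(Y) = 7
sqrt(d(201) + (-18001 + 22710)/(21406 + (175 - 1932))) = sqrt(7 + (-18001 + 22710)/(21406 + (175 - 1932))) = sqrt(7 + 4709/(21406 - 1757)) = sqrt(7 + 4709/19649) = sqrt(142252/19649) = 2*sqrt(14260763)/2807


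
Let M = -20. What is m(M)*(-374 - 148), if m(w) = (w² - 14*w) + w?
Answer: -344520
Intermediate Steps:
m(w) = w² - 13*w
m(M)*(-374 - 148) = (-20*(-13 - 20))*(-374 - 148) = -20*(-33)*(-522) = 660*(-522) = -344520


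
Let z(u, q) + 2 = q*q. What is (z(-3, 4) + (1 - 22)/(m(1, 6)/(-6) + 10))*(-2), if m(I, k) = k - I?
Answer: -1288/55 ≈ -23.418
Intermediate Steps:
z(u, q) = -2 + q² (z(u, q) = -2 + q*q = -2 + q²)
(z(-3, 4) + (1 - 22)/(m(1, 6)/(-6) + 10))*(-2) = ((-2 + 4²) + (1 - 22)/((6 - 1*1)/(-6) + 10))*(-2) = ((-2 + 16) - 21/((6 - 1)*(-⅙) + 10))*(-2) = (14 - 21/(5*(-⅙) + 10))*(-2) = (14 - 21/(-⅚ + 10))*(-2) = (14 - 21/55/6)*(-2) = (14 - 21*6/55)*(-2) = (14 - 126/55)*(-2) = (644/55)*(-2) = -1288/55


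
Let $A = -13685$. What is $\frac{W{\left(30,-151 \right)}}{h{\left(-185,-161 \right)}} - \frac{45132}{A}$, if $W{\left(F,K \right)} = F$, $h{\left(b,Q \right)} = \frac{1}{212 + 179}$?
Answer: $\frac{160570182}{13685} \approx 11733.0$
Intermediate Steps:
$h{\left(b,Q \right)} = \frac{1}{391}$
$\frac{W{\left(30,-151 \right)}}{h{\left(-185,-161 \right)}} - \frac{45132}{A} = 30 \frac{1}{\frac{1}{391}} - \frac{45132}{-13685} = 30 \cdot 391 - - \frac{45132}{13685} = 11730 + \frac{45132}{13685} = \frac{160570182}{13685}$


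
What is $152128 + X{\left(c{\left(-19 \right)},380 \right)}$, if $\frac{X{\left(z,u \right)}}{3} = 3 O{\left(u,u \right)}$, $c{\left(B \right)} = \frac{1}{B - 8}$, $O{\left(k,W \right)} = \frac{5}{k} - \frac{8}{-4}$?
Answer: $\frac{11563105}{76} \approx 1.5215 \cdot 10^{5}$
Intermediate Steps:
$O{\left(k,W \right)} = 2 + \frac{5}{k}$ ($O{\left(k,W \right)} = \frac{5}{k} - -2 = \frac{5}{k} + 2 = 2 + \frac{5}{k}$)
$c{\left(B \right)} = \frac{1}{-8 + B}$
$X{\left(z,u \right)} = 18 + \frac{45}{u}$ ($X{\left(z,u \right)} = 3 \cdot 3 \left(2 + \frac{5}{u}\right) = 3 \left(6 + \frac{15}{u}\right) = 18 + \frac{45}{u}$)
$152128 + X{\left(c{\left(-19 \right)},380 \right)} = 152128 + \left(18 + \frac{45}{380}\right) = 152128 + \left(18 + 45 \cdot \frac{1}{380}\right) = 152128 + \left(18 + \frac{9}{76}\right) = 152128 + \frac{1377}{76} = \frac{11563105}{76}$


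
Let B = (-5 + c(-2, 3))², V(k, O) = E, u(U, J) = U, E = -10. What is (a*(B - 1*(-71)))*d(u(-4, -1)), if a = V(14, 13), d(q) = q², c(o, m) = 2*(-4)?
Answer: -38400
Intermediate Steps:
c(o, m) = -8
V(k, O) = -10
B = 169 (B = (-5 - 8)² = (-13)² = 169)
a = -10
(a*(B - 1*(-71)))*d(u(-4, -1)) = -10*(169 - 1*(-71))*(-4)² = -10*(169 + 71)*16 = -10*240*16 = -2400*16 = -38400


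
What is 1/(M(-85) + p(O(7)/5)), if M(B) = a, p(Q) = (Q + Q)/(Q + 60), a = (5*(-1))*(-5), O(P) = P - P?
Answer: 1/25 ≈ 0.040000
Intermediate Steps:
O(P) = 0
a = 25 (a = -5*(-5) = 25)
p(Q) = 2*Q/(60 + Q) (p(Q) = (2*Q)/(60 + Q) = 2*Q/(60 + Q))
M(B) = 25
1/(M(-85) + p(O(7)/5)) = 1/(25 + 2*(0/5)/(60 + 0/5)) = 1/(25 + 2*(0*(1/5))/(60 + 0*(1/5))) = 1/(25 + 2*0/(60 + 0)) = 1/(25 + 2*0/60) = 1/(25 + 2*0*(1/60)) = 1/(25 + 0) = 1/25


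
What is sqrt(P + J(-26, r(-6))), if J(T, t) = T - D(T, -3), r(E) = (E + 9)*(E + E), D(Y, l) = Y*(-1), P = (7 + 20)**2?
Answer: sqrt(677) ≈ 26.019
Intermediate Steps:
P = 729 (P = 27**2 = 729)
D(Y, l) = -Y
r(E) = 2*E*(9 + E) (r(E) = (9 + E)*(2*E) = 2*E*(9 + E))
J(T, t) = 2*T (J(T, t) = T - (-1)*T = T + T = 2*T)
sqrt(P + J(-26, r(-6))) = sqrt(729 + 2*(-26)) = sqrt(729 - 52) = sqrt(677)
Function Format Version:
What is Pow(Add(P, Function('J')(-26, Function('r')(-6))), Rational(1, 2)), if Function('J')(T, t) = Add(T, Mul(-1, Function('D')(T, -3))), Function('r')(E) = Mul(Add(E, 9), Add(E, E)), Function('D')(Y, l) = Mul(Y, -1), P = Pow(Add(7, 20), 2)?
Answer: Pow(677, Rational(1, 2)) ≈ 26.019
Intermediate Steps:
P = 729 (P = Pow(27, 2) = 729)
Function('D')(Y, l) = Mul(-1, Y)
Function('r')(E) = Mul(2, E, Add(9, E)) (Function('r')(E) = Mul(Add(9, E), Mul(2, E)) = Mul(2, E, Add(9, E)))
Function('J')(T, t) = Mul(2, T) (Function('J')(T, t) = Add(T, Mul(-1, Mul(-1, T))) = Add(T, T) = Mul(2, T))
Pow(Add(P, Function('J')(-26, Function('r')(-6))), Rational(1, 2)) = Pow(Add(729, Mul(2, -26)), Rational(1, 2)) = Pow(Add(729, -52), Rational(1, 2)) = Pow(677, Rational(1, 2))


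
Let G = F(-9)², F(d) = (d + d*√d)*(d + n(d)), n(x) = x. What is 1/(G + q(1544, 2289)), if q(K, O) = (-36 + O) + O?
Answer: -34235/11164696566 - 4374*I/1860782761 ≈ -3.0664e-6 - 2.3506e-6*I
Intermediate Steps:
F(d) = 2*d*(d + d^(3/2)) (F(d) = (d + d*√d)*(d + d) = (d + d^(3/2))*(2*d) = 2*d*(d + d^(3/2)))
q(K, O) = -36 + 2*O
G = (162 + 486*I)² (G = (2*(-9)² + 2*(-9)^(5/2))² = (2*81 + 2*(243*I))² = (162 + 486*I)² ≈ -2.0995e+5 + 1.5746e+5*I)
1/(G + q(1544, 2289)) = 1/((-209952 + 157464*I) + (-36 + 2*2289)) = 1/((-209952 + 157464*I) + (-36 + 4578)) = 1/((-209952 + 157464*I) + 4542) = 1/(-205410 + 157464*I) = (-205410 - 157464*I)/66988179396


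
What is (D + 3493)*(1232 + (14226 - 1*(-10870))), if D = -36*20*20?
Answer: -287159496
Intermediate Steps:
D = -14400 (D = -720*20 = -14400)
(D + 3493)*(1232 + (14226 - 1*(-10870))) = (-14400 + 3493)*(1232 + (14226 - 1*(-10870))) = -10907*(1232 + (14226 + 10870)) = -10907*(1232 + 25096) = -10907*26328 = -287159496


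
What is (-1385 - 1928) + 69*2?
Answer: -3175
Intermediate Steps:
(-1385 - 1928) + 69*2 = -3313 + 138 = -3175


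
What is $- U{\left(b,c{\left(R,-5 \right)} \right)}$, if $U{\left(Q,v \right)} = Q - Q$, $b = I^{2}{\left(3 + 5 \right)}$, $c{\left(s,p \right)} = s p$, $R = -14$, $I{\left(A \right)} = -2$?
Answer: $0$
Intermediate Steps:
$c{\left(s,p \right)} = p s$
$b = 4$ ($b = \left(-2\right)^{2} = 4$)
$U{\left(Q,v \right)} = 0$
$- U{\left(b,c{\left(R,-5 \right)} \right)} = \left(-1\right) 0 = 0$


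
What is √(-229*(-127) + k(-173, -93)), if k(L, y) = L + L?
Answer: 3*√3193 ≈ 169.52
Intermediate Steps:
k(L, y) = 2*L
√(-229*(-127) + k(-173, -93)) = √(-229*(-127) + 2*(-173)) = √(29083 - 346) = √28737 = 3*√3193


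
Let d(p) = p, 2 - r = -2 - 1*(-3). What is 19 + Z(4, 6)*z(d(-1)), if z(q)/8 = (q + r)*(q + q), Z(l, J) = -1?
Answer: 19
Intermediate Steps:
r = 1 (r = 2 - (-2 - 1*(-3)) = 2 - (-2 + 3) = 2 - 1*1 = 2 - 1 = 1)
z(q) = 16*q*(1 + q) (z(q) = 8*((q + 1)*(q + q)) = 8*((1 + q)*(2*q)) = 8*(2*q*(1 + q)) = 16*q*(1 + q))
19 + Z(4, 6)*z(d(-1)) = 19 - 16*(-1)*(1 - 1) = 19 - 16*(-1)*0 = 19 - 1*0 = 19 + 0 = 19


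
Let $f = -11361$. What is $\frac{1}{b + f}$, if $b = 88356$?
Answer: $\frac{1}{76995} \approx 1.2988 \cdot 10^{-5}$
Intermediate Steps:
$\frac{1}{b + f} = \frac{1}{88356 - 11361} = \frac{1}{76995}$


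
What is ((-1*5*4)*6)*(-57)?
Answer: 6840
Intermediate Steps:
((-1*5*4)*6)*(-57) = (-5*4*6)*(-57) = -20*6*(-57) = -120*(-57) = 6840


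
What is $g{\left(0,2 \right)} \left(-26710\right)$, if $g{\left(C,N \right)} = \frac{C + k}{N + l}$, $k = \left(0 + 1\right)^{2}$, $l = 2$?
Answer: $- \frac{13355}{2} \approx -6677.5$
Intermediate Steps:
$k = 1$ ($k = 1^{2} = 1$)
$g{\left(C,N \right)} = \frac{1 + C}{2 + N}$ ($g{\left(C,N \right)} = \frac{C + 1}{N + 2} = \frac{1 + C}{2 + N}$)
$g{\left(0,2 \right)} \left(-26710\right) = \frac{1 + 0}{2 + 2} \left(-26710\right) = \frac{1}{4} \cdot 1 \left(-26710\right) = \frac{1}{4} \left(-26710\right) = - \frac{13355}{2}$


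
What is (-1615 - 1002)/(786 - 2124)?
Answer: 2617/1338 ≈ 1.9559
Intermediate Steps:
(-1615 - 1002)/(786 - 2124) = -2617/(-1338) = -2617*(-1/1338) = 2617/1338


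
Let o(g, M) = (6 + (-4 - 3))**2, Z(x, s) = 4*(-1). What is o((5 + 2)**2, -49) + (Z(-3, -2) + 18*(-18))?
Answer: -327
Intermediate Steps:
Z(x, s) = -4
o(g, M) = 1 (o(g, M) = (6 - 7)**2 = (-1)**2 = 1)
o((5 + 2)**2, -49) + (Z(-3, -2) + 18*(-18)) = 1 + (-4 + 18*(-18)) = 1 + (-4 - 324) = 1 - 328 = -327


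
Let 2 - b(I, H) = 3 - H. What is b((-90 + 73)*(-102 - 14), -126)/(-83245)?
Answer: 127/83245 ≈ 0.0015256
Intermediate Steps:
b(I, H) = -1 + H (b(I, H) = 2 - (3 - H) = 2 + (-3 + H) = -1 + H)
b((-90 + 73)*(-102 - 14), -126)/(-83245) = (-1 - 126)/(-83245) = -127*(-1/83245) = 127/83245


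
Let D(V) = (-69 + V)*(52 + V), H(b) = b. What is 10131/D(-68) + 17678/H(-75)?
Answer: -37990351/164400 ≈ -231.08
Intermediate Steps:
10131/D(-68) + 17678/H(-75) = 10131/(-3588 + (-68)² - 17*(-68)) + 17678/(-75) = 10131/(-3588 + 4624 + 1156) + 17678*(-1/75) = 10131/2192 - 17678/75 = -37990351/164400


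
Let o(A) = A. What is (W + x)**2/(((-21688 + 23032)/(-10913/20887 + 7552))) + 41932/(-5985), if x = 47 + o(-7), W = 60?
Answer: 28091745187139/500034780 ≈ 56180.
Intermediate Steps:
x = 40 (x = 47 - 7 = 40)
(W + x)**2/(((-21688 + 23032)/(-10913/20887 + 7552))) + 41932/(-5985) = (60 + 40)**2/(((-21688 + 23032)/(-10913/20887 + 7552))) + 41932/(-5985) = 100**2/((1344/(-10913*1/20887 + 7552))) + 41932*(-1/5985) = 10000/((1344/(-10913/20887 + 7552))) - 41932/5985 = 10000/((1344/(157727711/20887))) - 41932/5985 = 10000/((1344*(20887/157727711))) - 41932/5985 = 10000/(28072128/157727711) - 41932/5985 = 10000*(157727711/28072128) - 41932/5985 = 98579819375/1754508 - 41932/5985 = 28091745187139/500034780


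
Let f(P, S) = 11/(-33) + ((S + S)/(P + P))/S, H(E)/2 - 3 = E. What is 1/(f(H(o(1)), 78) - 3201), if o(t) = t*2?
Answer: -30/96037 ≈ -0.00031238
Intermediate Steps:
o(t) = 2*t
H(E) = 6 + 2*E
f(P, S) = -⅓ + 1/P (f(P, S) = 11*(-1/33) + ((2*S)/((2*P)))/S = -⅓ + ((2*S)*(1/(2*P)))/S = -⅓ + (S/P)/S = -⅓ + 1/P)
1/(f(H(o(1)), 78) - 3201) = 1/((3 - (6 + 2*(2*1)))/(3*(6 + 2*(2*1))) - 3201) = 1/((3 - (6 + 2*2))/(3*(6 + 2*2)) - 3201) = 1/((3 - (6 + 4))/(3*(6 + 4)) - 3201) = 1/((⅓)*(3 - 1*10)/10 - 3201) = 1/((⅓)*(⅒)*(3 - 10) - 3201) = 1/((⅓)*(⅒)*(-7) - 3201) = 1/(-7/30 - 3201) = 1/(-96037/30) = -30/96037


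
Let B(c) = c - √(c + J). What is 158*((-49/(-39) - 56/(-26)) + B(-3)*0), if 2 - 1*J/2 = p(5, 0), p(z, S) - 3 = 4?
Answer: 21014/39 ≈ 538.82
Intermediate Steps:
p(z, S) = 7 (p(z, S) = 3 + 4 = 7)
J = -10 (J = 4 - 2*7 = 4 - 14 = -10)
B(c) = c - √(-10 + c) (B(c) = c - √(c - 10) = c - √(-10 + c))
158*((-49/(-39) - 56/(-26)) + B(-3)*0) = 158*((-49/(-39) - 56/(-26)) + (-3 - √(-10 - 3))*0) = 158*((-49*(-1/39) - 56*(-1/26)) + (-3 - √(-13))*0) = 158*((49/39 + 28/13) + (-3 - I*√13)*0) = 158*(133/39 + (-3 - I*√13)*0) = 158*(133/39 + 0) = 158*(133/39) = 21014/39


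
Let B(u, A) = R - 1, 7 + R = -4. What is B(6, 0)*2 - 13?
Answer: -37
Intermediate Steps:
R = -11 (R = -7 - 4 = -11)
B(u, A) = -12 (B(u, A) = -11 - 1 = -12)
B(6, 0)*2 - 13 = -12*2 - 13 = -24 - 13 = -37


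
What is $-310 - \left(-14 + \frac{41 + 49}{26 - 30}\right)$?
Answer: $- \frac{547}{2} \approx -273.5$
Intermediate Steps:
$-310 - \left(-14 + \frac{41 + 49}{26 - 30}\right) = -310 + \left(115 - \left(101 + \frac{90}{-4}\right)\right) = -310 + \left(115 - \left(101 + 90 \left(- \frac{1}{4}\right)\right)\right) = -310 + \left(115 - \left(101 - \frac{45}{2}\right)\right) = -310 + \left(115 - \frac{157}{2}\right) = -310 + \frac{73}{2} = - \frac{547}{2}$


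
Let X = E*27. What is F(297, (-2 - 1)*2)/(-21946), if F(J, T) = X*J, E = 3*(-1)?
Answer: 24057/21946 ≈ 1.0962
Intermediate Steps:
E = -3
X = -81 (X = -3*27 = -81)
F(J, T) = -81*J
F(297, (-2 - 1)*2)/(-21946) = -81*297/(-21946) = -24057*(-1/21946) = 24057/21946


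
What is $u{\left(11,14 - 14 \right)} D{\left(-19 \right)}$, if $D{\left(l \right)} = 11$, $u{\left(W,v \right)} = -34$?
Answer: $-374$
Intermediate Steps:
$u{\left(11,14 - 14 \right)} D{\left(-19 \right)} = \left(-34\right) 11 = -374$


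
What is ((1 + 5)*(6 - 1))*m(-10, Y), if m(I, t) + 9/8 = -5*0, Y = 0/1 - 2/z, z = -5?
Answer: -135/4 ≈ -33.750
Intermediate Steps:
Y = ⅖ (Y = 0/1 - 2/(-5) = 0*1 - 2*(-⅕) = 0 + ⅖ = ⅖ ≈ 0.40000)
m(I, t) = -9/8 (m(I, t) = -9/8 - 5*0 = -9/8 + 0 = -9/8)
((1 + 5)*(6 - 1))*m(-10, Y) = ((1 + 5)*(6 - 1))*(-9/8) = (6*5)*(-9/8) = 30*(-9/8) = -135/4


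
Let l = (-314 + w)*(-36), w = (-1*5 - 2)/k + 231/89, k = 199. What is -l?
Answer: -198572688/17711 ≈ -11212.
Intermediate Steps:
w = 45346/17711 (w = (-1*5 - 2)/199 + 231/89 = (-5 - 2)*(1/199) + 231*(1/89) = -7*1/199 + 231/89 = -7/199 + 231/89 = 45346/17711 ≈ 2.5603)
l = 198572688/17711 (l = (-314 + 45346/17711)*(-36) = -5515908/17711*(-36) = 198572688/17711 ≈ 11212.)
-l = -1*198572688/17711 = -198572688/17711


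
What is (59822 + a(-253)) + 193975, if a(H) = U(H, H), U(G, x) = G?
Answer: 253544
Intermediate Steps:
a(H) = H
(59822 + a(-253)) + 193975 = (59822 - 253) + 193975 = 59569 + 193975 = 253544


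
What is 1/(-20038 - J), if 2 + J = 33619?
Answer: -1/53655 ≈ -1.8638e-5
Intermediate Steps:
J = 33617 (J = -2 + 33619 = 33617)
1/(-20038 - J) = 1/(-20038 - 1*33617) = 1/(-20038 - 33617) = 1/(-53655) = -1/53655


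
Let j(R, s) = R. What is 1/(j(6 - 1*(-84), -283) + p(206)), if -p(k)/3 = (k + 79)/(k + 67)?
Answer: 91/7905 ≈ 0.011512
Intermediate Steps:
p(k) = -3*(79 + k)/(67 + k) (p(k) = -3*(k + 79)/(k + 67) = -3*(79 + k)/(67 + k))
1/(j(6 - 1*(-84), -283) + p(206)) = 1/((6 - 1*(-84)) + 3*(-79 - 1*206)/(67 + 206)) = 1/((6 + 84) + 3*(-79 - 206)/273) = 1/(90 + 3*(1/273)*(-285)) = 1/(90 - 285/91) = 1/(7905/91) = 91/7905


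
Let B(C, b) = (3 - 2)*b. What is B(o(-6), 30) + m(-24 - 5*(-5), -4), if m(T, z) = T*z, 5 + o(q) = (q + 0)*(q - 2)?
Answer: 26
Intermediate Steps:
o(q) = -5 + q*(-2 + q) (o(q) = -5 + (q + 0)*(q - 2) = -5 + q*(-2 + q))
B(C, b) = b (B(C, b) = 1*b = b)
B(o(-6), 30) + m(-24 - 5*(-5), -4) = 30 + (-24 - 5*(-5))*(-4) = 30 + (-24 + 25)*(-4) = 30 + 1*(-4) = 30 - 4 = 26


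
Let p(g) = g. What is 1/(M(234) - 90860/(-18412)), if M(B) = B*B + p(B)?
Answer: 4603/253141685 ≈ 1.8183e-5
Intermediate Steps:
M(B) = B + B² (M(B) = B*B + B = B² + B = B + B²)
1/(M(234) - 90860/(-18412)) = 1/(234*(1 + 234) - 90860/(-18412)) = 1/(234*235 - 90860*(-1/18412)) = 1/(54990 + 22715/4603) = 1/(253141685/4603) = 4603/253141685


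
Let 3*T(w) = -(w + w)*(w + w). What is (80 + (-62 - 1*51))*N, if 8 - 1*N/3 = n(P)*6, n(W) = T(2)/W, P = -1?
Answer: 2376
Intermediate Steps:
T(w) = -4*w²/3 (T(w) = (-(w + w)*(w + w))/3 = (-2*w*2*w)/3 = (-4*w²)/3 = -4*w²/3)
n(W) = -16/(3*W) (n(W) = (-4/3*2²)/W = (-4/3*4)/W = -16/(3*W))
N = -72 (N = 24 - 3*(-16/3/(-1))*6 = 24 - 3*(-16/3*(-1))*6 = 24 - 16*6 = 24 - 3*32 = 24 - 96 = -72)
(80 + (-62 - 1*51))*N = (80 + (-62 - 1*51))*(-72) = (80 + (-62 - 51))*(-72) = (80 - 113)*(-72) = -33*(-72) = 2376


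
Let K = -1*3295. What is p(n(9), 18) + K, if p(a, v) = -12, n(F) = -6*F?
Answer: -3307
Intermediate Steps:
K = -3295
p(n(9), 18) + K = -12 - 3295 = -3307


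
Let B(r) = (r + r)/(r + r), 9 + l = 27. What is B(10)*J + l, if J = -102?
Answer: -84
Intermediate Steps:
l = 18 (l = -9 + 27 = 18)
B(r) = 1 (B(r) = (2*r)/((2*r)) = (2*r)*(1/(2*r)) = 1)
B(10)*J + l = 1*(-102) + 18 = -102 + 18 = -84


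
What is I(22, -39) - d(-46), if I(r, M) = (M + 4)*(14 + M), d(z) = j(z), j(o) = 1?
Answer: 874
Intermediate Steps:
d(z) = 1
I(r, M) = (4 + M)*(14 + M)
I(22, -39) - d(-46) = (56 + (-39)² + 18*(-39)) - 1*1 = (56 + 1521 - 702) - 1 = 875 - 1 = 874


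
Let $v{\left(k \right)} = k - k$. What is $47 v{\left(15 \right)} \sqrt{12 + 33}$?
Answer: $0$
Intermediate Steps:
$v{\left(k \right)} = 0$
$47 v{\left(15 \right)} \sqrt{12 + 33} = 47 \cdot 0 \sqrt{12 + 33} = 0 \sqrt{45} = 0 \cdot 3 \sqrt{5} = 0$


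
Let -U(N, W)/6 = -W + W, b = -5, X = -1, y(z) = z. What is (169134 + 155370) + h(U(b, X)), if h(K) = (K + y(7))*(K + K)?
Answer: 324504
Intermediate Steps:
U(N, W) = 0 (U(N, W) = -6*(-W + W) = -6*0 = 0)
h(K) = 2*K*(7 + K) (h(K) = (K + 7)*(K + K) = (7 + K)*(2*K) = 2*K*(7 + K))
(169134 + 155370) + h(U(b, X)) = (169134 + 155370) + 2*0*(7 + 0) = 324504 + 2*0*7 = 324504 + 0 = 324504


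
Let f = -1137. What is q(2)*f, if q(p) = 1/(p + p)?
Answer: -1137/4 ≈ -284.25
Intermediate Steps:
q(p) = 1/(2*p)
q(2)*f = ((½)/2)*(-1137) = ((½)*(½))*(-1137) = (¼)*(-1137) = -1137/4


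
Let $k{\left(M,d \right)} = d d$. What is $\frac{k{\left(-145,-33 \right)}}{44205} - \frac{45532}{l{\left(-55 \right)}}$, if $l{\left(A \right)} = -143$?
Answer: $\frac{670965929}{2107105} \approx 318.43$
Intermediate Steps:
$k{\left(M,d \right)} = d^{2}$
$\frac{k{\left(-145,-33 \right)}}{44205} - \frac{45532}{l{\left(-55 \right)}} = \frac{\left(-33\right)^{2}}{44205} - \frac{45532}{-143} = 1089 \cdot \frac{1}{44205} - - \frac{45532}{143} = \frac{363}{14735} + \frac{45532}{143} = \frac{670965929}{2107105}$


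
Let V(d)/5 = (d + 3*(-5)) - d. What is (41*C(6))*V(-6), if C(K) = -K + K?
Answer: 0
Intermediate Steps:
V(d) = -75 (V(d) = 5*((d + 3*(-5)) - d) = 5*((d - 15) - d) = 5*((-15 + d) - d) = 5*(-15) = -75)
C(K) = 0
(41*C(6))*V(-6) = (41*0)*(-75) = 0*(-75) = 0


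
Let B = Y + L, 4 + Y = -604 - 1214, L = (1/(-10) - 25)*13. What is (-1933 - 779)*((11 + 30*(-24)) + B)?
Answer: 38744988/5 ≈ 7.7490e+6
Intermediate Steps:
L = -3263/10 (L = (-⅒ - 25)*13 = -251/10*13 = -3263/10 ≈ -326.30)
Y = -1822 (Y = -4 + (-604 - 1214) = -4 - 1818 = -1822)
B = -21483/10 (B = -1822 - 3263/10 = -21483/10 ≈ -2148.3)
(-1933 - 779)*((11 + 30*(-24)) + B) = (-1933 - 779)*((11 + 30*(-24)) - 21483/10) = -2712*((11 - 720) - 21483/10) = -2712*(-709 - 21483/10) = -2712*(-28573/10) = 38744988/5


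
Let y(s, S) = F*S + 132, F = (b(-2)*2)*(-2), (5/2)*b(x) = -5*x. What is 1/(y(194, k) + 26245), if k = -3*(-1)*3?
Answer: 1/26233 ≈ 3.8120e-5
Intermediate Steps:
b(x) = -2*x (b(x) = 2*(-5*x)/5 = -2*x)
F = -16 (F = (-2*(-2)*2)*(-2) = (4*2)*(-2) = 8*(-2) = -16)
k = 9 (k = 3*3 = 9)
y(s, S) = 132 - 16*S (y(s, S) = -16*S + 132 = 132 - 16*S)
1/(y(194, k) + 26245) = 1/((132 - 16*9) + 26245) = 1/((132 - 144) + 26245) = 1/(-12 + 26245) = 1/26233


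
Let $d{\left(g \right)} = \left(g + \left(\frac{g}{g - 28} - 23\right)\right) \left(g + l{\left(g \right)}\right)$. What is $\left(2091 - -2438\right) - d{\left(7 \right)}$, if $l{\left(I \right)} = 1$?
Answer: $\frac{13979}{3} \approx 4659.7$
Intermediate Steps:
$d{\left(g \right)} = \left(1 + g\right) \left(-23 + g + \frac{g}{-28 + g}\right)$ ($d{\left(g \right)} = \left(g + \left(\frac{g}{g - 28} - 23\right)\right) \left(g + 1\right) = \left(g + \left(\frac{g}{-28 + g} - 23\right)\right) \left(1 + g\right) = \left(g + \left(-23 + \frac{g}{-28 + g}\right)\right) \left(1 + g\right) = \left(-23 + g + \frac{g}{-28 + g}\right) \left(1 + g\right) = \left(1 + g\right) \left(-23 + g + \frac{g}{-28 + g}\right)$)
$\left(2091 - -2438\right) - d{\left(7 \right)} = \left(2091 - -2438\right) - \frac{644 + 7^{3} - 49 \cdot 7^{2} + 594 \cdot 7}{-28 + 7} = \left(2091 + 2438\right) - \frac{644 + 343 - 2401 + 4158}{-21} = 4529 - - \frac{644 + 343 - 2401 + 4158}{21} = 4529 - \left(- \frac{1}{21}\right) 2744 = 4529 - - \frac{392}{3} = 4529 + \frac{392}{3} = \frac{13979}{3}$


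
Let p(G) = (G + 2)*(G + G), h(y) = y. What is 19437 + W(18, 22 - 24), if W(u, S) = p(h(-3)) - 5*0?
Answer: 19443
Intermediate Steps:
p(G) = 2*G*(2 + G) (p(G) = (2 + G)*(2*G) = 2*G*(2 + G))
W(u, S) = 6 (W(u, S) = 2*(-3)*(2 - 3) - 5*0 = 2*(-3)*(-1) + 0 = 6 + 0 = 6)
19437 + W(18, 22 - 24) = 19437 + 6 = 19443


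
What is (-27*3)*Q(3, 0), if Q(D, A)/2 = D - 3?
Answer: 0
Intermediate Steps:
Q(D, A) = -6 + 2*D (Q(D, A) = 2*(D - 3) = 2*(-3 + D) = -6 + 2*D)
(-27*3)*Q(3, 0) = (-27*3)*(-6 + 2*3) = (-9*9)*(-6 + 6) = -81*0 = 0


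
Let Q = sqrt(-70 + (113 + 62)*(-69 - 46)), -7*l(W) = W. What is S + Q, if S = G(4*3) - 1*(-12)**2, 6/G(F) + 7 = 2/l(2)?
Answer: -1011/7 + I*sqrt(20195) ≈ -144.43 + 142.11*I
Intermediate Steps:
l(W) = -W/7
Q = I*sqrt(20195) (Q = sqrt(-70 + 175*(-115)) = sqrt(-70 - 20125) = sqrt(-20195) = I*sqrt(20195) ≈ 142.11*I)
G(F) = -3/7 (G(F) = 6/(-7 + 2/((-1/7*2))) = 6/(-7 + 2/(-2/7)) = 6/(-7 + 2*(-7/2)) = 6/(-7 - 7) = 6/(-14) = 6*(-1/14) = -3/7)
S = -1011/7 (S = -3/7 - 1*(-12)**2 = -3/7 - 1*144 = -3/7 - 144 = -1011/7 ≈ -144.43)
S + Q = -1011/7 + I*sqrt(20195)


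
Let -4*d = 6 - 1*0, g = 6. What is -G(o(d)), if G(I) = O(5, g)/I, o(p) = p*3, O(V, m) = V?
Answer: 10/9 ≈ 1.1111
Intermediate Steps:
d = -3/2 (d = -(6 - 1*0)/4 = -(6 + 0)/4 = -1/4*6 = -3/2 ≈ -1.5000)
o(p) = 3*p
G(I) = 5/I
-G(o(d)) = -5/(3*(-3/2)) = -5/(-9/2) = -5*(-2)/9 = -1*(-10/9) = 10/9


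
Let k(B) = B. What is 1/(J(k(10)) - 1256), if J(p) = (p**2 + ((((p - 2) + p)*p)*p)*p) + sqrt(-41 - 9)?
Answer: 8422/141860193 - 5*I*sqrt(2)/283720386 ≈ 5.9368e-5 - 2.4923e-8*I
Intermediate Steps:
J(p) = p**2 + p**3*(-2 + 2*p) + 5*I*sqrt(2) (J(p) = (p**2 + ((((-2 + p) + p)*p)*p)*p) + sqrt(-50) = (p**2 + (((-2 + 2*p)*p)*p)*p) + 5*I*sqrt(2) = (p**2 + ((p*(-2 + 2*p))*p)*p) + 5*I*sqrt(2) = (p**2 + (p**2*(-2 + 2*p))*p) + 5*I*sqrt(2) = (p**2 + p**3*(-2 + 2*p)) + 5*I*sqrt(2) = p**2 + p**3*(-2 + 2*p) + 5*I*sqrt(2))
1/(J(k(10)) - 1256) = 1/((10**2 - 2*10**3 + 2*10**4 + 5*I*sqrt(2)) - 1256) = 1/((100 - 2*1000 + 2*10000 + 5*I*sqrt(2)) - 1256) = 1/((100 - 2000 + 20000 + 5*I*sqrt(2)) - 1256) = 1/((18100 + 5*I*sqrt(2)) - 1256) = 1/(16844 + 5*I*sqrt(2))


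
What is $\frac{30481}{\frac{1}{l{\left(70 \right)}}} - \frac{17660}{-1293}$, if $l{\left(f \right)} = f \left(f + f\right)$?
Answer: $\frac{386236961060}{1293} \approx 2.9871 \cdot 10^{8}$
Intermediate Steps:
$l{\left(f \right)} = 2 f^{2}$ ($l{\left(f \right)} = f 2 f = 2 f^{2}$)
$\frac{30481}{\frac{1}{l{\left(70 \right)}}} - \frac{17660}{-1293} = \frac{30481}{\frac{1}{2 \cdot 70^{2}}} - \frac{17660}{-1293} = \frac{30481}{\frac{1}{2 \cdot 4900}} - - \frac{17660}{1293} = \frac{30481}{\frac{1}{9800}} + \frac{17660}{1293} = 30481 \frac{1}{\frac{1}{9800}} + \frac{17660}{1293} = 30481 \cdot 9800 + \frac{17660}{1293} = 298713800 + \frac{17660}{1293} = \frac{386236961060}{1293}$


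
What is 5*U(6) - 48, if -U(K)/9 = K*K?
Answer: -1668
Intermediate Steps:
U(K) = -9*K**2 (U(K) = -9*K*K = -9*K**2)
5*U(6) - 48 = 5*(-9*6**2) - 48 = 5*(-9*36) - 48 = 5*(-324) - 48 = -1620 - 48 = -1668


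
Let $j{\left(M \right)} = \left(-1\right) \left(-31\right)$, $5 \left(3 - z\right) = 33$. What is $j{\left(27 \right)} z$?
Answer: $- \frac{558}{5} \approx -111.6$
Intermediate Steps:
$z = - \frac{18}{5}$ ($z = 3 - \frac{33}{5} = - \frac{18}{5} \approx -3.6$)
$j{\left(M \right)} = 31$
$j{\left(27 \right)} z = 31 \left(- \frac{18}{5}\right) = - \frac{558}{5}$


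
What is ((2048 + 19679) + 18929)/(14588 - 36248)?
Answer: -3388/1805 ≈ -1.8770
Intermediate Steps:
((2048 + 19679) + 18929)/(14588 - 36248) = (21727 + 18929)/(-21660) = 40656*(-1/21660) = -3388/1805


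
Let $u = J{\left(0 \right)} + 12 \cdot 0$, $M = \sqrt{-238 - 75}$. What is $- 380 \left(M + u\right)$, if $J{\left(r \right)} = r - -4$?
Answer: $-1520 - 380 i \sqrt{313} \approx -1520.0 - 6722.9 i$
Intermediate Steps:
$M = i \sqrt{313}$ ($M = \sqrt{-313} = i \sqrt{313} \approx 17.692 i$)
$J{\left(r \right)} = 4 + r$ ($J{\left(r \right)} = r + 4 = 4 + r$)
$u = 4$ ($u = \left(4 + 0\right) + 12 \cdot 0 = 4 + 0 = 4$)
$- 380 \left(M + u\right) = - 380 \left(i \sqrt{313} + 4\right) = - 380 \left(4 + i \sqrt{313}\right) = - (1520 + 380 i \sqrt{313}) = -1520 - 380 i \sqrt{313}$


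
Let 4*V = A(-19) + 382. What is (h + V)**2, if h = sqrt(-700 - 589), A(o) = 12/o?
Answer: 11264813/1444 + 3623*I*sqrt(1289)/19 ≈ 7801.1 + 6846.1*I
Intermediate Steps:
h = I*sqrt(1289) (h = sqrt(-1289) = I*sqrt(1289) ≈ 35.903*I)
V = 3623/38 (V = (12/(-19) + 382)/4 = (12*(-1/19) + 382)/4 = (-12/19 + 382)/4 = (1/4)*(7246/19) = 3623/38 ≈ 95.342)
(h + V)**2 = (I*sqrt(1289) + 3623/38)**2 = (3623/38 + I*sqrt(1289))**2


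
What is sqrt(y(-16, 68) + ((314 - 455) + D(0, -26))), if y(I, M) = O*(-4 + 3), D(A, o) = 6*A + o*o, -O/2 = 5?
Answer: sqrt(545) ≈ 23.345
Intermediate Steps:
O = -10 (O = -2*5 = -10)
D(A, o) = o**2 + 6*A (D(A, o) = 6*A + o**2 = o**2 + 6*A)
y(I, M) = 10 (y(I, M) = -10*(-4 + 3) = -10*(-1) = 10)
sqrt(y(-16, 68) + ((314 - 455) + D(0, -26))) = sqrt(10 + ((314 - 455) + ((-26)**2 + 6*0))) = sqrt(10 + (-141 + (676 + 0))) = sqrt(10 + (-141 + 676)) = sqrt(10 + 535) = sqrt(545)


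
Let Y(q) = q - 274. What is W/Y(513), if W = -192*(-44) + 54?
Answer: 8502/239 ≈ 35.573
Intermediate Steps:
Y(q) = -274 + q
W = 8502 (W = 8448 + 54 = 8502)
W/Y(513) = 8502/(-274 + 513) = 8502/239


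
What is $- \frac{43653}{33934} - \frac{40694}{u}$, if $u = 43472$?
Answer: $- \frac{43139387}{19410248} \approx -2.2225$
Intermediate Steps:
$- \frac{43653}{33934} - \frac{40694}{u} = - \frac{43653}{33934} - \frac{40694}{43472} = \left(-43653\right) \frac{1}{33934} - \frac{20347}{21736} = - \frac{43653}{33934} - \frac{20347}{21736} = - \frac{43139387}{19410248}$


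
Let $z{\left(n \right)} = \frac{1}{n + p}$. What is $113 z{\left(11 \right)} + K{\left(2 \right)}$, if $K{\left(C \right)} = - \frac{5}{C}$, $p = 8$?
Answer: $\frac{131}{38} \approx 3.4474$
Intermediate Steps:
$z{\left(n \right)} = \frac{1}{8 + n}$ ($z{\left(n \right)} = \frac{1}{n + 8} = \frac{1}{8 + n}$)
$113 z{\left(11 \right)} + K{\left(2 \right)} = \frac{113}{8 + 11} - \frac{5}{2} = \frac{113}{19} - \frac{5}{2} = \frac{131}{38}$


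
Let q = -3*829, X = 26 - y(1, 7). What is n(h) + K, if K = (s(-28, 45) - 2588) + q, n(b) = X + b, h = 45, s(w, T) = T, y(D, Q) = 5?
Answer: -4964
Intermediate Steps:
X = 21 (X = 26 - 1*5 = 26 - 5 = 21)
q = -2487
n(b) = 21 + b
K = -5030 (K = (45 - 2588) - 2487 = -2543 - 2487 = -5030)
n(h) + K = (21 + 45) - 5030 = 66 - 5030 = -4964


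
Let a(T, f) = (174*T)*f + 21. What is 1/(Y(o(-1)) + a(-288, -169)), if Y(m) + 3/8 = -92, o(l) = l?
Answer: 8/67750853 ≈ 1.1808e-7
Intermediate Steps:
a(T, f) = 21 + 174*T*f (a(T, f) = 174*T*f + 21 = 21 + 174*T*f)
Y(m) = -739/8 (Y(m) = -3/8 - 92 = -739/8)
1/(Y(o(-1)) + a(-288, -169)) = 1/(-739/8 + (21 + 174*(-288)*(-169))) = 1/(-739/8 + (21 + 8468928)) = 1/(-739/8 + 8468949) = 1/(67750853/8) = 8/67750853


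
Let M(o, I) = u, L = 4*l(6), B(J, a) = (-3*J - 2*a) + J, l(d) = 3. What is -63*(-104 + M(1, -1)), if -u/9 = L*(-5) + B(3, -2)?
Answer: -28602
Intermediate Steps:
B(J, a) = -2*J - 2*a
L = 12 (L = 4*3 = 12)
u = 558 (u = -9*(12*(-5) + (-2*3 - 2*(-2))) = -9*(-60 + (-6 + 4)) = -9*(-60 - 2) = -9*(-62) = 558)
M(o, I) = 558
-63*(-104 + M(1, -1)) = -63*(-104 + 558) = -63*454 = -28602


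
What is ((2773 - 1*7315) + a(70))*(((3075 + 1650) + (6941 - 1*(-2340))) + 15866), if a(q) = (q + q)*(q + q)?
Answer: 449812576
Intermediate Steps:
a(q) = 4*q² (a(q) = (2*q)*(2*q) = 4*q²)
((2773 - 1*7315) + a(70))*(((3075 + 1650) + (6941 - 1*(-2340))) + 15866) = ((2773 - 1*7315) + 4*70²)*(((3075 + 1650) + (6941 - 1*(-2340))) + 15866) = ((2773 - 7315) + 4*4900)*((4725 + (6941 + 2340)) + 15866) = (-4542 + 19600)*((4725 + 9281) + 15866) = 15058*(14006 + 15866) = 15058*29872 = 449812576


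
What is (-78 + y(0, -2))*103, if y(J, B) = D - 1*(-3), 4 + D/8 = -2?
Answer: -12669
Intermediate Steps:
D = -48 (D = -32 + 8*(-2) = -32 - 16 = -48)
y(J, B) = -45 (y(J, B) = -48 - 1*(-3) = -48 + 3 = -45)
(-78 + y(0, -2))*103 = (-78 - 45)*103 = -123*103 = -12669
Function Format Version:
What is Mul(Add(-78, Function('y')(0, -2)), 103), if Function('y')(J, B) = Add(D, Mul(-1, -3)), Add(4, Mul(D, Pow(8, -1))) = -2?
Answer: -12669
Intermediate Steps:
D = -48 (D = Add(-32, Mul(8, -2)) = Add(-32, -16) = -48)
Function('y')(J, B) = -45 (Function('y')(J, B) = Add(-48, Mul(-1, -3)) = Add(-48, 3) = -45)
Mul(Add(-78, Function('y')(0, -2)), 103) = Mul(Add(-78, -45), 103) = Mul(-123, 103) = -12669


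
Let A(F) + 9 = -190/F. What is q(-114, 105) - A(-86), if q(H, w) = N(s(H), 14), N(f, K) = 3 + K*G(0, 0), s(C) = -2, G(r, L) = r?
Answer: 421/43 ≈ 9.7907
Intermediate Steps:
N(f, K) = 3 (N(f, K) = 3 + K*0 = 3 + 0 = 3)
q(H, w) = 3
A(F) = -9 - 190/F
q(-114, 105) - A(-86) = 3 - (-9 - 190/(-86)) = 3 - (-9 - 190*(-1/86)) = 3 - (-9 + 95/43) = 3 - 1*(-292/43) = 3 + 292/43 = 421/43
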